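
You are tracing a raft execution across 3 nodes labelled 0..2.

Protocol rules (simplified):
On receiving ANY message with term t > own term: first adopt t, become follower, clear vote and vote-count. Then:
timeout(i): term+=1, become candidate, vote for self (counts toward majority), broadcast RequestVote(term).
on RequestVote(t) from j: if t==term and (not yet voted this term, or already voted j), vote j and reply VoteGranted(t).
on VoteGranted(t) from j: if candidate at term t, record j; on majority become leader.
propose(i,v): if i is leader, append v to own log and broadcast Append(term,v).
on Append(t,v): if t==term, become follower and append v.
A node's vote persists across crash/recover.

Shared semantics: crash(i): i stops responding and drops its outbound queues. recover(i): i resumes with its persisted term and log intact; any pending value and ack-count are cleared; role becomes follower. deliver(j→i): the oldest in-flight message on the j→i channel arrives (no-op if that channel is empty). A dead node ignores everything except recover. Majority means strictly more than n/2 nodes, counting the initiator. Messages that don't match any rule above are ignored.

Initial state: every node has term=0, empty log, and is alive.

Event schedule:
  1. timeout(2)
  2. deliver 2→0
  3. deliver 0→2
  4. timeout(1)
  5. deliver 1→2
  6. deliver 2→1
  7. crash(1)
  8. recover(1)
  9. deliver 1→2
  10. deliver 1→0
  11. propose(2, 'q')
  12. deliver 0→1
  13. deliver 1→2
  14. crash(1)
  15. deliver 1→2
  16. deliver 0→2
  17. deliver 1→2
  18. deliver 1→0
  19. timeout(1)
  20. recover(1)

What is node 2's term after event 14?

1. timeout(2):  <2:cand t1 ->
2. deliver 2→0:  <0:foll t1 ->
3. deliver 0→2:  <2:lead t1 ->
4. timeout(1):  <1:cand t1 ->
5. deliver 1→2:  nop
6. deliver 2→1:  nop
7. crash(1):  <1:✗cand t1 ->
8. recover(1):  <1:foll t1 ->
9. deliver 1→2:  nop
10. deliver 1→0:  nop
11. propose(2,'q'):  <2:lead t1 q>
12. deliver 0→1:  nop
13. deliver 1→2:  nop
14. crash(1):  <1:✗foll t1 ->

1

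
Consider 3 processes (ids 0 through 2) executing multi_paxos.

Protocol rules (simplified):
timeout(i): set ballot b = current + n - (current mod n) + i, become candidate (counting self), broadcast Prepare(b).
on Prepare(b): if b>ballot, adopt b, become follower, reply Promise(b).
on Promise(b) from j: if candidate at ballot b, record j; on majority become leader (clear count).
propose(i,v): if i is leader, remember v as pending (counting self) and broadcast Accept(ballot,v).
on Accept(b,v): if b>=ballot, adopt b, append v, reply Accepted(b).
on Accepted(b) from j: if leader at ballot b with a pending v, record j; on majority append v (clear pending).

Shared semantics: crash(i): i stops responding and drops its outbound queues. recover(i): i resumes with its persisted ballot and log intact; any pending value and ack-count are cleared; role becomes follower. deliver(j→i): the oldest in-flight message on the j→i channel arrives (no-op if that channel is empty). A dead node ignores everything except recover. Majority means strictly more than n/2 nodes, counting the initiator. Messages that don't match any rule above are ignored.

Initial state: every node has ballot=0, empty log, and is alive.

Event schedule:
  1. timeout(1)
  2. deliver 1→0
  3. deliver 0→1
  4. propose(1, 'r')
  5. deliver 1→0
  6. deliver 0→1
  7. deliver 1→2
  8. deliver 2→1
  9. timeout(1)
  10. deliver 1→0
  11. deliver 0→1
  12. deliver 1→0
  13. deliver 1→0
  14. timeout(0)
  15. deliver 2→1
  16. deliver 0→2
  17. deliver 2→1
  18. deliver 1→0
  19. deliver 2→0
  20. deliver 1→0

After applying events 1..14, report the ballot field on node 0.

e1 timeout(1): 1[cand,b=4,-]
e2 deliver 1→0: 0[foll,b=4,-]
e3 deliver 0→1: 1[lead,b=4,-]
e4 propose(1,'r'): ·
e5 deliver 1→0: 0[foll,b=4,r]
e6 deliver 0→1: 1[lead,b=4,r]
e7 deliver 1→2: 2[foll,b=4,-]
e8 deliver 2→1: ·
e9 timeout(1): 1[cand,b=7,r]
e10 deliver 1→0: 0[foll,b=7,r]
e11 deliver 0→1: 1[lead,b=7,r]
e12 deliver 1→0: ·
e13 deliver 1→0: ·
e14 timeout(0): 0[cand,b=9,r]

9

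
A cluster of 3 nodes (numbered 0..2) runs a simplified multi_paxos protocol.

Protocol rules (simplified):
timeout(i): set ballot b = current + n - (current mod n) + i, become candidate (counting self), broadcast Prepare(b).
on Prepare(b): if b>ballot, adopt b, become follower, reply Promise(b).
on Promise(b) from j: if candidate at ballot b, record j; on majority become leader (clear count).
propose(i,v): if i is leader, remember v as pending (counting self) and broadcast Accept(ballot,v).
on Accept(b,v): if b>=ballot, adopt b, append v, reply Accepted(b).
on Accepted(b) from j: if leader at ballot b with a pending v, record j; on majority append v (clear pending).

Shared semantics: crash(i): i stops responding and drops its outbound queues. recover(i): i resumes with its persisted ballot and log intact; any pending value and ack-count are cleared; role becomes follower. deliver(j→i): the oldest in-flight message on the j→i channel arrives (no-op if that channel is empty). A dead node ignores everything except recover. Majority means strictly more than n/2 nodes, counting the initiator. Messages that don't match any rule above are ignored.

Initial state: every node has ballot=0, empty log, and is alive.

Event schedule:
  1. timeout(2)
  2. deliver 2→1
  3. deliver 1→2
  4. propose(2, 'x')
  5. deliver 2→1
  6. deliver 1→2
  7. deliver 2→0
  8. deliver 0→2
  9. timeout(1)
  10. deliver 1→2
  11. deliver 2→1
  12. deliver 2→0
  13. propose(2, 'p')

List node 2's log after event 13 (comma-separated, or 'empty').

x

[1] timeout(2) → N2(cand b5 [-])
[2] deliver 2→1 → N1(foll b5 [-])
[3] deliver 1→2 → N2(lead b5 [-])
[4] propose(2,'x') → ∅
[5] deliver 2→1 → N1(foll b5 [x])
[6] deliver 1→2 → N2(lead b5 [x])
[7] deliver 2→0 → N0(foll b5 [-])
[8] deliver 0→2 → ∅
[9] timeout(1) → N1(cand b7 [x])
[10] deliver 1→2 → N2(foll b7 [x])
[11] deliver 2→1 → N1(lead b7 [x])
[12] deliver 2→0 → N0(foll b5 [x])
[13] propose(2,'p') → ∅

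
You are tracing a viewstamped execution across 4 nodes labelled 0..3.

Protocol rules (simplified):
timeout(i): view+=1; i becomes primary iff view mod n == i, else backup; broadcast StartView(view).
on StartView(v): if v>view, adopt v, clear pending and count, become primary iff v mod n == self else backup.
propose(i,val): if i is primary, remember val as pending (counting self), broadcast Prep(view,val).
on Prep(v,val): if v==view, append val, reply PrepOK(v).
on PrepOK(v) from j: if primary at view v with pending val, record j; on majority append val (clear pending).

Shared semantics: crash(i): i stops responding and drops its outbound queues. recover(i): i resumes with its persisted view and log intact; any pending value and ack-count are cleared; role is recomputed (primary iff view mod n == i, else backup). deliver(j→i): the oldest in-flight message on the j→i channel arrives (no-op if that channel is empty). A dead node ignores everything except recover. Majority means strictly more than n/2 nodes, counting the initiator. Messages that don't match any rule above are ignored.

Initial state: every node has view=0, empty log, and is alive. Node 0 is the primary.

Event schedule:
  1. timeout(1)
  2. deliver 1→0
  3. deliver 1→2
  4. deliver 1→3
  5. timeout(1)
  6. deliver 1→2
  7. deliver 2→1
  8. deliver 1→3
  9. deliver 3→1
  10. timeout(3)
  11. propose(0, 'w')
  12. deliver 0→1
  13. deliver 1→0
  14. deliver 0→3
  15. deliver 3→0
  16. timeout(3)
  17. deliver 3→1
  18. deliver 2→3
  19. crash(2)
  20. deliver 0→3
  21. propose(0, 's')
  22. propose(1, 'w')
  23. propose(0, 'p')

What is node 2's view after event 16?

after 1 — timeout(1): n1:prim/v1/[-]
after 2 — deliver 1→0: n0:back/v1/[-]
after 3 — deliver 1→2: n2:back/v1/[-]
after 4 — deliver 1→3: n3:back/v1/[-]
after 5 — timeout(1): n1:back/v2/[-]
after 6 — deliver 1→2: n2:prim/v2/[-]
after 7 — deliver 2→1: ·
after 8 — deliver 1→3: n3:back/v2/[-]
after 9 — deliver 3→1: ·
after 10 — timeout(3): n3:prim/v3/[-]
after 11 — propose(0,'w'): ·
after 12 — deliver 0→1: ·
after 13 — deliver 1→0: n0:back/v2/[-]
after 14 — deliver 0→3: ·
after 15 — deliver 3→0: n0:back/v3/[-]
after 16 — timeout(3): n3:back/v4/[-]

2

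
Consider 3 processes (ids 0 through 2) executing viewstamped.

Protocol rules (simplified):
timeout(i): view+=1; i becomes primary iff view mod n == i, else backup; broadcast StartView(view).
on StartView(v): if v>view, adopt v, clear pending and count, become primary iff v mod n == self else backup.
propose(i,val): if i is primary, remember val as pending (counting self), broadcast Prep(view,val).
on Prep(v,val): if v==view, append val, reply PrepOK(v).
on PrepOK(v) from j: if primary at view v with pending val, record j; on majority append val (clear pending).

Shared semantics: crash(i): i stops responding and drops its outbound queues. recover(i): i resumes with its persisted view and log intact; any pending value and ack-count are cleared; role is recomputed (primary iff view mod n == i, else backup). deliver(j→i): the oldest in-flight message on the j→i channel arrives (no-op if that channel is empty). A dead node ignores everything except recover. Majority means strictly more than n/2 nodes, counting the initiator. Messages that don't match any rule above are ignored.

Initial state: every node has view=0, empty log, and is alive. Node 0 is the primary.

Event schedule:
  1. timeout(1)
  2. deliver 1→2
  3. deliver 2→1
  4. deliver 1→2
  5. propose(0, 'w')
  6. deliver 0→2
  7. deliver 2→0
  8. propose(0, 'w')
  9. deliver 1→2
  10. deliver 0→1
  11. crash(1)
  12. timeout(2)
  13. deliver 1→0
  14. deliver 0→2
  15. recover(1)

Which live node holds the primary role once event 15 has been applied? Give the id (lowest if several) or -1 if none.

0

1. timeout(1):  <1:prim v1 ->
2. deliver 1→2:  <2:back v1 ->
3. deliver 2→1:  nop
4. deliver 1→2:  nop
5. propose(0,'w'):  nop
6. deliver 0→2:  nop
7. deliver 2→0:  nop
8. propose(0,'w'):  nop
9. deliver 1→2:  nop
10. deliver 0→1:  nop
11. crash(1):  <1:✗prim v1 ->
12. timeout(2):  <2:prim v2 ->
13. deliver 1→0:  nop
14. deliver 0→2:  nop
15. recover(1):  <1:prim v1 ->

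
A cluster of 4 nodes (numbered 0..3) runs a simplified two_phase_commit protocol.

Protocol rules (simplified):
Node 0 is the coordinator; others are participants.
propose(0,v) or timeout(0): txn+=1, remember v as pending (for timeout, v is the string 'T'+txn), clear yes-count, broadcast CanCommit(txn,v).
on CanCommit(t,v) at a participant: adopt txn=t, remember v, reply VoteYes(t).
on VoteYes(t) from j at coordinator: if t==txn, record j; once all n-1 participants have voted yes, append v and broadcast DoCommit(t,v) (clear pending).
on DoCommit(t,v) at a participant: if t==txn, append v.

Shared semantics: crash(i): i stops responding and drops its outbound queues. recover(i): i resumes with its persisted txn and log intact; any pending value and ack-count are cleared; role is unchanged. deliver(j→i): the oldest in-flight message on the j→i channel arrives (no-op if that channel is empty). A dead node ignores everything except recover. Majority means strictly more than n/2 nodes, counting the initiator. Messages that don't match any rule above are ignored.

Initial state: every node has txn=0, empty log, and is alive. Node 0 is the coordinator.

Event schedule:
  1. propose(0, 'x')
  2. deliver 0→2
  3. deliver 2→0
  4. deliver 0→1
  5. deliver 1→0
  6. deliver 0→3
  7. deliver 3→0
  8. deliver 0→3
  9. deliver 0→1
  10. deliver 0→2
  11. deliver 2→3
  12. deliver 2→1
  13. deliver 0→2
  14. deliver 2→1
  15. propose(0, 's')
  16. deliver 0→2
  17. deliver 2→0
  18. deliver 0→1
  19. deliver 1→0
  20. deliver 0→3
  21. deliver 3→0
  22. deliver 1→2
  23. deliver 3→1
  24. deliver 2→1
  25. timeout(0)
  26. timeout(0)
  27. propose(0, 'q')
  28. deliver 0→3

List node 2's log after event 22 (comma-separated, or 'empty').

step 1 propose(0,'x'): 0={coor,t=1,log=-}
step 2 deliver 0→2: 2={part,t=1,log=-}
step 3 deliver 2→0: —
step 4 deliver 0→1: 1={part,t=1,log=-}
step 5 deliver 1→0: —
step 6 deliver 0→3: 3={part,t=1,log=-}
step 7 deliver 3→0: 0={coor,t=1,log=x}
step 8 deliver 0→3: 3={part,t=1,log=x}
step 9 deliver 0→1: 1={part,t=1,log=x}
step 10 deliver 0→2: 2={part,t=1,log=x}
step 11 deliver 2→3: —
step 12 deliver 2→1: —
step 13 deliver 0→2: —
step 14 deliver 2→1: —
step 15 propose(0,'s'): 0={coor,t=2,log=x}
step 16 deliver 0→2: 2={part,t=2,log=x}
step 17 deliver 2→0: —
step 18 deliver 0→1: 1={part,t=2,log=x}
step 19 deliver 1→0: —
step 20 deliver 0→3: 3={part,t=2,log=x}
step 21 deliver 3→0: 0={coor,t=2,log=x,s}
step 22 deliver 1→2: —

x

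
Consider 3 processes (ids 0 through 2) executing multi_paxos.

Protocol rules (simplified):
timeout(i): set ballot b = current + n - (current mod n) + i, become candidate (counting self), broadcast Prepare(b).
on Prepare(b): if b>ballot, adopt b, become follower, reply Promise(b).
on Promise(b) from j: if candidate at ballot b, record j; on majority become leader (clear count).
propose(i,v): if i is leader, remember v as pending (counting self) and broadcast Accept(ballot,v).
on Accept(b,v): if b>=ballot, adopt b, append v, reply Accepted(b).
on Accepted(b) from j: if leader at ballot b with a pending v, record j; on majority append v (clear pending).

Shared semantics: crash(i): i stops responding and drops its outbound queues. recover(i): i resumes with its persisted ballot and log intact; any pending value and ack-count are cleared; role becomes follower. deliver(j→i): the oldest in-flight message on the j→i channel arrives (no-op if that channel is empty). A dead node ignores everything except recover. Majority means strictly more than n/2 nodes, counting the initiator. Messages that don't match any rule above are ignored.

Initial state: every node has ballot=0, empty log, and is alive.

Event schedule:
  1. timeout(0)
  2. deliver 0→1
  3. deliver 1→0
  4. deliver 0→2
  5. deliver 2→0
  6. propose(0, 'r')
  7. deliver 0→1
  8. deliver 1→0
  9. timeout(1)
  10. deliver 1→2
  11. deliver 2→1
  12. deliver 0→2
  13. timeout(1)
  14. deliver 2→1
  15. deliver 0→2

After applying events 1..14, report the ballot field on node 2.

step 1 timeout(0): 0={cand,b=3,log=-}
step 2 deliver 0→1: 1={foll,b=3,log=-}
step 3 deliver 1→0: 0={lead,b=3,log=-}
step 4 deliver 0→2: 2={foll,b=3,log=-}
step 5 deliver 2→0: —
step 6 propose(0,'r'): —
step 7 deliver 0→1: 1={foll,b=3,log=r}
step 8 deliver 1→0: 0={lead,b=3,log=r}
step 9 timeout(1): 1={cand,b=7,log=r}
step 10 deliver 1→2: 2={foll,b=7,log=-}
step 11 deliver 2→1: 1={lead,b=7,log=r}
step 12 deliver 0→2: —
step 13 timeout(1): 1={cand,b=10,log=r}
step 14 deliver 2→1: —

7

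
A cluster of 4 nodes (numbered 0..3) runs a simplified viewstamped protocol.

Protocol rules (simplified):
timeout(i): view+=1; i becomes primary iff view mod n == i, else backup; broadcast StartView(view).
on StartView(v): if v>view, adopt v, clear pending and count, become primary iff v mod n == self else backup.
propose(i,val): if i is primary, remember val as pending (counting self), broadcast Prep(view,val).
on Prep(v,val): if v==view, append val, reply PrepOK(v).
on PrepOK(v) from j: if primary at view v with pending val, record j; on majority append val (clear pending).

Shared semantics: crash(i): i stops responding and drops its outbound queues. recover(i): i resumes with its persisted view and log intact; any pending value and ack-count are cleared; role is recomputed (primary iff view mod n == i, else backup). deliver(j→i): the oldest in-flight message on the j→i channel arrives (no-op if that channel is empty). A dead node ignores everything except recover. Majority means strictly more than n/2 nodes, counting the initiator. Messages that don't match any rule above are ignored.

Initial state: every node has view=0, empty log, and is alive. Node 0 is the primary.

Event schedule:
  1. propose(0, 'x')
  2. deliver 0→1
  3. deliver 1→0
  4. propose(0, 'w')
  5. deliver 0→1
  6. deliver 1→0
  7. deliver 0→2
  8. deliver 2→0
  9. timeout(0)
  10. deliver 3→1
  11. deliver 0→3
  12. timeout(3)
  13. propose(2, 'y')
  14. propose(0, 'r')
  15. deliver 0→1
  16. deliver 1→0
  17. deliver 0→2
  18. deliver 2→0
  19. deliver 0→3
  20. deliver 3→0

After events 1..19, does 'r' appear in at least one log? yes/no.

[1] propose(0,'x') → ∅
[2] deliver 0→1 → N1(back v0 [x])
[3] deliver 1→0 → ∅
[4] propose(0,'w') → ∅
[5] deliver 0→1 → N1(back v0 [x,w])
[6] deliver 1→0 → ∅
[7] deliver 0→2 → N2(back v0 [x])
[8] deliver 2→0 → N0(prim v0 [w])
[9] timeout(0) → N0(back v1 [w])
[10] deliver 3→1 → ∅
[11] deliver 0→3 → N3(back v0 [x])
[12] timeout(3) → N3(back v1 [x])
[13] propose(2,'y') → ∅
[14] propose(0,'r') → ∅
[15] deliver 0→1 → N1(prim v1 [x,w])
[16] deliver 1→0 → ∅
[17] deliver 0→2 → N2(back v0 [x,w])
[18] deliver 2→0 → ∅
[19] deliver 0→3 → ∅

no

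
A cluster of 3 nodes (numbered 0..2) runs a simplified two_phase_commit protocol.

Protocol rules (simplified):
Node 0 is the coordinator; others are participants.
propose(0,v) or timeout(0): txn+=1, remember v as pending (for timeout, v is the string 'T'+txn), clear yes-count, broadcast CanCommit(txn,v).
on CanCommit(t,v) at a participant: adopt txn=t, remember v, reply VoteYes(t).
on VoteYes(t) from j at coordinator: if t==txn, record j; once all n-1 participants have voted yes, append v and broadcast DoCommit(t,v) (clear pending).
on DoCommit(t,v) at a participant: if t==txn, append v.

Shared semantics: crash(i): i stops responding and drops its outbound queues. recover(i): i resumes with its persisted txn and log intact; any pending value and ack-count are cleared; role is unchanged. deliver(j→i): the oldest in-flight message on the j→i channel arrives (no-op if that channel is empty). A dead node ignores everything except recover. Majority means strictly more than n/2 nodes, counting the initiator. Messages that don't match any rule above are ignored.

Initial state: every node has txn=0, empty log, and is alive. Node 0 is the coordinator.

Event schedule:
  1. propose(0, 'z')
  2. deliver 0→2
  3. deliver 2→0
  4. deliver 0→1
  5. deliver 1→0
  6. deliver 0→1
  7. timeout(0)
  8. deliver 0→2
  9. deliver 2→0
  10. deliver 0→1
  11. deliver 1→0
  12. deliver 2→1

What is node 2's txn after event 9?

1

after 1 — propose(0,'z'): n0:coor/t1/[-]
after 2 — deliver 0→2: n2:part/t1/[-]
after 3 — deliver 2→0: ·
after 4 — deliver 0→1: n1:part/t1/[-]
after 5 — deliver 1→0: n0:coor/t1/[z]
after 6 — deliver 0→1: n1:part/t1/[z]
after 7 — timeout(0): n0:coor/t2/[z]
after 8 — deliver 0→2: n2:part/t1/[z]
after 9 — deliver 2→0: ·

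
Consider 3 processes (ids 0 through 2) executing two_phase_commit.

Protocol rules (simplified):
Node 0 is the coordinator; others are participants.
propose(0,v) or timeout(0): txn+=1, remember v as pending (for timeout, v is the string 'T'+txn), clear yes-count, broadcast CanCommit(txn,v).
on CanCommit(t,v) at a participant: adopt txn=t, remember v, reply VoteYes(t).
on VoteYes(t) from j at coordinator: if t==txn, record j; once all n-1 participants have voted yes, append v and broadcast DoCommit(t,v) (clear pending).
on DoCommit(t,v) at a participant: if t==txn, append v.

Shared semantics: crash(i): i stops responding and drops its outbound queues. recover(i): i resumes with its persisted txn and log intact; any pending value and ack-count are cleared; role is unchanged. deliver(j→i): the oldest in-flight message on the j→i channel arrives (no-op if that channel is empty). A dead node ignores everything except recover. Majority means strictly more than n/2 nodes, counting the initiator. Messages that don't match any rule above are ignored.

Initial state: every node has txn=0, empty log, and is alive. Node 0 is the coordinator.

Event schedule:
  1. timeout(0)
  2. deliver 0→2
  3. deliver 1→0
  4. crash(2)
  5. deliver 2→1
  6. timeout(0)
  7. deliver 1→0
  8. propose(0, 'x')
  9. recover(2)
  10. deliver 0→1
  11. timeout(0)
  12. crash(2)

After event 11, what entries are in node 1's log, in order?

empty

1. timeout(0):  <0:coor t1 ->
2. deliver 0→2:  <2:part t1 ->
3. deliver 1→0:  nop
4. crash(2):  <2:✗part t1 ->
5. deliver 2→1:  nop
6. timeout(0):  <0:coor t2 ->
7. deliver 1→0:  nop
8. propose(0,'x'):  <0:coor t3 ->
9. recover(2):  <2:part t1 ->
10. deliver 0→1:  <1:part t1 ->
11. timeout(0):  <0:coor t4 ->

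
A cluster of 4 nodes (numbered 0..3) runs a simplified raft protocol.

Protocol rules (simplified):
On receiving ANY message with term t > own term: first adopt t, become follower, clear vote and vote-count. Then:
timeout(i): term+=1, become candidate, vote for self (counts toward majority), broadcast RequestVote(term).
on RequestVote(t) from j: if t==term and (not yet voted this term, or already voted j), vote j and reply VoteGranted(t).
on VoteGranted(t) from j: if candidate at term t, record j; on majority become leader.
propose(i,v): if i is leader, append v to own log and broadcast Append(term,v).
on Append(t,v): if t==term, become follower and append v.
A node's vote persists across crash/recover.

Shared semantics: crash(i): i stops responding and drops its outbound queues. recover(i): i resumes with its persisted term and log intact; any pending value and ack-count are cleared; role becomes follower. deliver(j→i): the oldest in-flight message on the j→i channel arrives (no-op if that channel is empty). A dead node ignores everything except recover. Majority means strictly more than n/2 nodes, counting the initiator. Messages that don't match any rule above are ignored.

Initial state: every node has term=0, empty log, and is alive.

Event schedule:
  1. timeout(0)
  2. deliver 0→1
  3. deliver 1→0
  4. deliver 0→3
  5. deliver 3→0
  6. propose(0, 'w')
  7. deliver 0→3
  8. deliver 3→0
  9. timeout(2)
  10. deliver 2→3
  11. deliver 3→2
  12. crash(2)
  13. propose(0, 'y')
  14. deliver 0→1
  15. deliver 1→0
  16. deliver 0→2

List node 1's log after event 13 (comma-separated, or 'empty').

after 1 — timeout(0): n0:cand/t1/[-]
after 2 — deliver 0→1: n1:foll/t1/[-]
after 3 — deliver 1→0: ·
after 4 — deliver 0→3: n3:foll/t1/[-]
after 5 — deliver 3→0: n0:lead/t1/[-]
after 6 — propose(0,'w'): n0:lead/t1/[w]
after 7 — deliver 0→3: n3:foll/t1/[w]
after 8 — deliver 3→0: ·
after 9 — timeout(2): n2:cand/t1/[-]
after 10 — deliver 2→3: ·
after 11 — deliver 3→2: ·
after 12 — crash(2): n2:✗cand/t1/[-]
after 13 — propose(0,'y'): n0:lead/t1/[w,y]

empty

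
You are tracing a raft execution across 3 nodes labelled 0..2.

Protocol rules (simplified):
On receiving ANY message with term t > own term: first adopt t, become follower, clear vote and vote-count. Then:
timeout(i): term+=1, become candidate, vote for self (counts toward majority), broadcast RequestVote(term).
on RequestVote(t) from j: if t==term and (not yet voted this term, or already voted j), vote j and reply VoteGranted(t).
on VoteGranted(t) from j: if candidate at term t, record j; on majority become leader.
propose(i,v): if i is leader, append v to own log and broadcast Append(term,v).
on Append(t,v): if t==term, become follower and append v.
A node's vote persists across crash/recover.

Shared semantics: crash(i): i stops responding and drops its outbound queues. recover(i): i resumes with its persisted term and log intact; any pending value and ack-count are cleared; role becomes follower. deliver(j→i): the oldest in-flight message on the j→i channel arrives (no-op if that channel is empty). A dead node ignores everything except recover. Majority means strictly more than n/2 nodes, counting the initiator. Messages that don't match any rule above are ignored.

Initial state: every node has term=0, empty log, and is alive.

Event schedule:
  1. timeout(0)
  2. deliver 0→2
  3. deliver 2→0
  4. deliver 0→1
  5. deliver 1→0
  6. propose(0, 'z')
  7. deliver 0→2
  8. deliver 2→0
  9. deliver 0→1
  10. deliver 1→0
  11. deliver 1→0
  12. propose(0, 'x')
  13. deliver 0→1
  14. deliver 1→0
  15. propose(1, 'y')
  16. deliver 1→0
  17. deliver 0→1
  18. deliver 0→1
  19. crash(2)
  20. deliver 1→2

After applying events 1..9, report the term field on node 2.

1

after 1 — timeout(0): n0:cand/t1/[-]
after 2 — deliver 0→2: n2:foll/t1/[-]
after 3 — deliver 2→0: n0:lead/t1/[-]
after 4 — deliver 0→1: n1:foll/t1/[-]
after 5 — deliver 1→0: ·
after 6 — propose(0,'z'): n0:lead/t1/[z]
after 7 — deliver 0→2: n2:foll/t1/[z]
after 8 — deliver 2→0: ·
after 9 — deliver 0→1: n1:foll/t1/[z]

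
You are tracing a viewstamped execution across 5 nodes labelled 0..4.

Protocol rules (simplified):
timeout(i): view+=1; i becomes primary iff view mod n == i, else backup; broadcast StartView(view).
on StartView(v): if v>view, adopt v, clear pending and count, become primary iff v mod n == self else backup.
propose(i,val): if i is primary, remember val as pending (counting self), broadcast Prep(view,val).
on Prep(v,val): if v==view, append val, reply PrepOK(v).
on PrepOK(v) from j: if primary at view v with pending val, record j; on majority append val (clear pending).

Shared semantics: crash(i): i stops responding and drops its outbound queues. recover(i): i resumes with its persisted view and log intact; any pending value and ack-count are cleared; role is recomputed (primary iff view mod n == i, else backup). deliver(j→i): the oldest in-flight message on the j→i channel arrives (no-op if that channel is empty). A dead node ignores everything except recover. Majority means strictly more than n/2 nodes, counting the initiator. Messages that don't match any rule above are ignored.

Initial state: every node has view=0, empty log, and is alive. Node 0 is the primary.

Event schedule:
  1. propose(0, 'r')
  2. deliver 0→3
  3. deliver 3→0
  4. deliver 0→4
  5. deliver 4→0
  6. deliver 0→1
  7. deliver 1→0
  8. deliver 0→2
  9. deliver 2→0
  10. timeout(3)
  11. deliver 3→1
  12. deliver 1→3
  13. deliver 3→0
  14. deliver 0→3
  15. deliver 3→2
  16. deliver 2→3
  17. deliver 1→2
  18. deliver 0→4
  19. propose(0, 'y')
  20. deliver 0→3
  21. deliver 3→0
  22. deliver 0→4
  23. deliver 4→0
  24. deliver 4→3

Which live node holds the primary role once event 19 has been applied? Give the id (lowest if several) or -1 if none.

step 1 propose(0,'r'): —
step 2 deliver 0→3: 3={back,v=0,log=r}
step 3 deliver 3→0: —
step 4 deliver 0→4: 4={back,v=0,log=r}
step 5 deliver 4→0: 0={prim,v=0,log=r}
step 6 deliver 0→1: 1={back,v=0,log=r}
step 7 deliver 1→0: —
step 8 deliver 0→2: 2={back,v=0,log=r}
step 9 deliver 2→0: —
step 10 timeout(3): 3={back,v=1,log=r}
step 11 deliver 3→1: 1={prim,v=1,log=r}
step 12 deliver 1→3: —
step 13 deliver 3→0: 0={back,v=1,log=r}
step 14 deliver 0→3: —
step 15 deliver 3→2: 2={back,v=1,log=r}
step 16 deliver 2→3: —
step 17 deliver 1→2: —
step 18 deliver 0→4: —
step 19 propose(0,'y'): —

1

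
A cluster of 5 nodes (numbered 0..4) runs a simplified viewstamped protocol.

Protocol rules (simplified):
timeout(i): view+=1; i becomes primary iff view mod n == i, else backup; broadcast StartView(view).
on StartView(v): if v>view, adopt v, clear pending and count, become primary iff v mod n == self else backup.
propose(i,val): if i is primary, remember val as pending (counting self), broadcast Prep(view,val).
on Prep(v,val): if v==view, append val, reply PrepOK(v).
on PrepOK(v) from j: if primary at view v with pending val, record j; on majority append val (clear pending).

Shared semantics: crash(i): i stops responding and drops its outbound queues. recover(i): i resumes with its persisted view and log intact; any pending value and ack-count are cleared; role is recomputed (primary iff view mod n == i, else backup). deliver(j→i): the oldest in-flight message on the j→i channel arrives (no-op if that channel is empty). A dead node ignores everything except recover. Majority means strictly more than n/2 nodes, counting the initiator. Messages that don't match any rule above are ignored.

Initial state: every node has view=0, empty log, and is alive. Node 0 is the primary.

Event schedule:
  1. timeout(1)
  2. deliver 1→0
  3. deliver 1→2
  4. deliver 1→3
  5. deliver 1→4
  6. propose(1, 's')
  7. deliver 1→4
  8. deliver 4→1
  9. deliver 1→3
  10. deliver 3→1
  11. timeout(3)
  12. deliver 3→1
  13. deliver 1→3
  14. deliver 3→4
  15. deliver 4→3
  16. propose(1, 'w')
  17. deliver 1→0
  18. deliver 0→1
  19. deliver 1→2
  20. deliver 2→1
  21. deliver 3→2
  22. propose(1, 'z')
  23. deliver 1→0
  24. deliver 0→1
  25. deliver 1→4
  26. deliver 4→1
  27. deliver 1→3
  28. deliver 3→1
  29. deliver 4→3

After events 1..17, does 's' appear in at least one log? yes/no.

yes

after 1 — timeout(1): n1:prim/v1/[-]
after 2 — deliver 1→0: n0:back/v1/[-]
after 3 — deliver 1→2: n2:back/v1/[-]
after 4 — deliver 1→3: n3:back/v1/[-]
after 5 — deliver 1→4: n4:back/v1/[-]
after 6 — propose(1,'s'): ·
after 7 — deliver 1→4: n4:back/v1/[s]
after 8 — deliver 4→1: ·
after 9 — deliver 1→3: n3:back/v1/[s]
after 10 — deliver 3→1: n1:prim/v1/[s]
after 11 — timeout(3): n3:back/v2/[s]
after 12 — deliver 3→1: n1:back/v2/[s]
after 13 — deliver 1→3: ·
after 14 — deliver 3→4: n4:back/v2/[s]
after 15 — deliver 4→3: ·
after 16 — propose(1,'w'): ·
after 17 — deliver 1→0: n0:back/v1/[s]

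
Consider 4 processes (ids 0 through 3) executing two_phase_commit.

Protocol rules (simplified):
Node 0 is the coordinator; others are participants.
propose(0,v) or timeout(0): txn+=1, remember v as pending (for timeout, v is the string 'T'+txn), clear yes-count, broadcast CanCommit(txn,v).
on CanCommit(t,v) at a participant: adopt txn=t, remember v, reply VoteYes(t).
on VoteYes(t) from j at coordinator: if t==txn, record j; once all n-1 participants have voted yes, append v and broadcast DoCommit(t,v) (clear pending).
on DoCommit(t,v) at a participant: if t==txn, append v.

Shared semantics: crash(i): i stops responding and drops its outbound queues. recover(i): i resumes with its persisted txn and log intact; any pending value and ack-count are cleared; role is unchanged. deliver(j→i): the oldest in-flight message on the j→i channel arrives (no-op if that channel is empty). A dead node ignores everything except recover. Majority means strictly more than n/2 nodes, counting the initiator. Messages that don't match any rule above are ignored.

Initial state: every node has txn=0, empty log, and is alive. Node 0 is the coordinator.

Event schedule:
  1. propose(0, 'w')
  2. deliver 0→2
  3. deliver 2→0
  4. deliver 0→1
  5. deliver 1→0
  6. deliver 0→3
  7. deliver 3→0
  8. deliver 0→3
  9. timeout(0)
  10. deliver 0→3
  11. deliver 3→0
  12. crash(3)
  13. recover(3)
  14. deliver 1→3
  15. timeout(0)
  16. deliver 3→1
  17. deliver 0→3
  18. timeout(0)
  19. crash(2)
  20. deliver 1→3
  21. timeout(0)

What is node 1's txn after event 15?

step 1 propose(0,'w'): 0={coor,t=1,log=-}
step 2 deliver 0→2: 2={part,t=1,log=-}
step 3 deliver 2→0: —
step 4 deliver 0→1: 1={part,t=1,log=-}
step 5 deliver 1→0: —
step 6 deliver 0→3: 3={part,t=1,log=-}
step 7 deliver 3→0: 0={coor,t=1,log=w}
step 8 deliver 0→3: 3={part,t=1,log=w}
step 9 timeout(0): 0={coor,t=2,log=w}
step 10 deliver 0→3: 3={part,t=2,log=w}
step 11 deliver 3→0: —
step 12 crash(3): 3={✗part,t=2,log=w}
step 13 recover(3): 3={part,t=2,log=w}
step 14 deliver 1→3: —
step 15 timeout(0): 0={coor,t=3,log=w}

1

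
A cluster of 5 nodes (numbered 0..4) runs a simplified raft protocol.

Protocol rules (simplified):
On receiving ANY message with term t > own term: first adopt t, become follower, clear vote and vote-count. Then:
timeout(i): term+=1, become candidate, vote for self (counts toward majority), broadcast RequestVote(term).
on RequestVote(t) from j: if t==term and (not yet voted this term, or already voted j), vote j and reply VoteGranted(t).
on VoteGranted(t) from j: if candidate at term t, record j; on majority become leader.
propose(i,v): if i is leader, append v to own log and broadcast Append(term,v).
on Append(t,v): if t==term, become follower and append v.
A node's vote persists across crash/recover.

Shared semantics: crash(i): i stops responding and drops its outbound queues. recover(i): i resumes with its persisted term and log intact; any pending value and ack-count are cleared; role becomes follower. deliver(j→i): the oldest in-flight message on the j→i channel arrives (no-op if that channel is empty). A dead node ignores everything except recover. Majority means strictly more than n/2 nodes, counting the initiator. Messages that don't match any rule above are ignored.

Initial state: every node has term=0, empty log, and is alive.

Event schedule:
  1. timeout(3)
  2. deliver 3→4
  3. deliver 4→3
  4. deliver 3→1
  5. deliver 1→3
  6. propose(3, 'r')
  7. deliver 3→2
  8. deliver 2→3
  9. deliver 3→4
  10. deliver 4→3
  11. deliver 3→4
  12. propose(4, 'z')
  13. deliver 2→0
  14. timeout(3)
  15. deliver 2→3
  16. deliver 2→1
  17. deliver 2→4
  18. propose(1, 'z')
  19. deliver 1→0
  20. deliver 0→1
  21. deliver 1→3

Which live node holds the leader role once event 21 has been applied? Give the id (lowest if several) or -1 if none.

-1

[1] timeout(3) → N3(cand t1 [-])
[2] deliver 3→4 → N4(foll t1 [-])
[3] deliver 4→3 → ∅
[4] deliver 3→1 → N1(foll t1 [-])
[5] deliver 1→3 → N3(lead t1 [-])
[6] propose(3,'r') → N3(lead t1 [r])
[7] deliver 3→2 → N2(foll t1 [-])
[8] deliver 2→3 → ∅
[9] deliver 3→4 → N4(foll t1 [r])
[10] deliver 4→3 → ∅
[11] deliver 3→4 → ∅
[12] propose(4,'z') → ∅
[13] deliver 2→0 → ∅
[14] timeout(3) → N3(cand t2 [r])
[15] deliver 2→3 → ∅
[16] deliver 2→1 → ∅
[17] deliver 2→4 → ∅
[18] propose(1,'z') → ∅
[19] deliver 1→0 → ∅
[20] deliver 0→1 → ∅
[21] deliver 1→3 → ∅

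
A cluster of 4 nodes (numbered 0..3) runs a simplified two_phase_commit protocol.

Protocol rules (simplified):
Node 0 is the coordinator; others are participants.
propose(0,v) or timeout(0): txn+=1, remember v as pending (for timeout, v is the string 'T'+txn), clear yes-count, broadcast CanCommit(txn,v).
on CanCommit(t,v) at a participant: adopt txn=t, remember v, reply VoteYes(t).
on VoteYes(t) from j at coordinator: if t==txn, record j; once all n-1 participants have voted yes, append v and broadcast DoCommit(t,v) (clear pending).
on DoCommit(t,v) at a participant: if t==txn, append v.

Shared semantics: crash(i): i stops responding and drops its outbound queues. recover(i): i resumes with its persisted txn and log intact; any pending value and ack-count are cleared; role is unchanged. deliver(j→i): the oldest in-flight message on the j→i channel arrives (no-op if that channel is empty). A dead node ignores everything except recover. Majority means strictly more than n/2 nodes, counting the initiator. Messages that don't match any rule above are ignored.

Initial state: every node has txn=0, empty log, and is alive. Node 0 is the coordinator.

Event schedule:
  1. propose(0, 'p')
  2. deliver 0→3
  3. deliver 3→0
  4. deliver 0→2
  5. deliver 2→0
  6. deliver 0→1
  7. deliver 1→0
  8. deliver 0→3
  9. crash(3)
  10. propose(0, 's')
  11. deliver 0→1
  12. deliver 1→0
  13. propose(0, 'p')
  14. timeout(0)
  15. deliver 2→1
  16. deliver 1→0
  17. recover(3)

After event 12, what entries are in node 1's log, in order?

p

after 1 — propose(0,'p'): n0:coor/t1/[-]
after 2 — deliver 0→3: n3:part/t1/[-]
after 3 — deliver 3→0: ·
after 4 — deliver 0→2: n2:part/t1/[-]
after 5 — deliver 2→0: ·
after 6 — deliver 0→1: n1:part/t1/[-]
after 7 — deliver 1→0: n0:coor/t1/[p]
after 8 — deliver 0→3: n3:part/t1/[p]
after 9 — crash(3): n3:✗part/t1/[p]
after 10 — propose(0,'s'): n0:coor/t2/[p]
after 11 — deliver 0→1: n1:part/t1/[p]
after 12 — deliver 1→0: ·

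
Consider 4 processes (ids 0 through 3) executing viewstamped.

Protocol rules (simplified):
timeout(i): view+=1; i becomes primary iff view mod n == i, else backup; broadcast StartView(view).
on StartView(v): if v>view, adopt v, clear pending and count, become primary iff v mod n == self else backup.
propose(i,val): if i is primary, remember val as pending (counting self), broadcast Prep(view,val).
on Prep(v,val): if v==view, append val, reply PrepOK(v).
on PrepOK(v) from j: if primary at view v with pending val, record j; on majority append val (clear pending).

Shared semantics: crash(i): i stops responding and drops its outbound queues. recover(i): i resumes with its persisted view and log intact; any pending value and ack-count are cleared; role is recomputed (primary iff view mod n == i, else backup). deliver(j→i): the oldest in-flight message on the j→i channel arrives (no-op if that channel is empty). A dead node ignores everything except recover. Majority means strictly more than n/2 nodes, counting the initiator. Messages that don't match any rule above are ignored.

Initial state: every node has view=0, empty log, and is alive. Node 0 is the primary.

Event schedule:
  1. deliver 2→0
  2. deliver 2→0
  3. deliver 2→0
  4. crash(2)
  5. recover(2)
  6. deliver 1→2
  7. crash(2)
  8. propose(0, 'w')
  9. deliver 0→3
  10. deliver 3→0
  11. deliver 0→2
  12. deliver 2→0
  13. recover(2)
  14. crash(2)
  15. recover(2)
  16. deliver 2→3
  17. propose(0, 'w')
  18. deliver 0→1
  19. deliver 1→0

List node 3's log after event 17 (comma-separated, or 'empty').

1. deliver 2→0:  nop
2. deliver 2→0:  nop
3. deliver 2→0:  nop
4. crash(2):  <2:✗back v0 ->
5. recover(2):  <2:back v0 ->
6. deliver 1→2:  nop
7. crash(2):  <2:✗back v0 ->
8. propose(0,'w'):  nop
9. deliver 0→3:  <3:back v0 w>
10. deliver 3→0:  nop
11. deliver 0→2:  nop
12. deliver 2→0:  nop
13. recover(2):  <2:back v0 ->
14. crash(2):  <2:✗back v0 ->
15. recover(2):  <2:back v0 ->
16. deliver 2→3:  nop
17. propose(0,'w'):  nop

w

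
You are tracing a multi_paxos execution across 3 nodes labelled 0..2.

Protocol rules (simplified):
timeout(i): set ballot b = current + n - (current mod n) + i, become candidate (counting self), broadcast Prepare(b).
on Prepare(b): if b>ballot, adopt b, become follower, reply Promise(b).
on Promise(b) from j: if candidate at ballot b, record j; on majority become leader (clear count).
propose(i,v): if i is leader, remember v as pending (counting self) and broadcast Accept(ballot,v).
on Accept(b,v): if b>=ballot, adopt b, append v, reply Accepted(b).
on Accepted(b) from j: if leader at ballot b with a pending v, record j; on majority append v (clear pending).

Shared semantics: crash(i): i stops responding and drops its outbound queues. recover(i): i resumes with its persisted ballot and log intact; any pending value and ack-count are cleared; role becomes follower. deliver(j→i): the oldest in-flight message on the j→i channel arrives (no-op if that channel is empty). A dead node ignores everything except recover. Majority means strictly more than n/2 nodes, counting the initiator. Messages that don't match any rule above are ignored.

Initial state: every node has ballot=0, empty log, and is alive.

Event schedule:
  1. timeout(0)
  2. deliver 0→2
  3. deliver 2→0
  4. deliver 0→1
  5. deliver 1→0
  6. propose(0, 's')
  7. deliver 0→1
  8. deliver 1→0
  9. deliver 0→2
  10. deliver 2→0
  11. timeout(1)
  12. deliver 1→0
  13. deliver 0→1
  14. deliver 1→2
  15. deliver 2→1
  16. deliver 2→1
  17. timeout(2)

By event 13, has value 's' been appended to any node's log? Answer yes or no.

1. timeout(0):  <0:cand b3 ->
2. deliver 0→2:  <2:foll b3 ->
3. deliver 2→0:  <0:lead b3 ->
4. deliver 0→1:  <1:foll b3 ->
5. deliver 1→0:  nop
6. propose(0,'s'):  nop
7. deliver 0→1:  <1:foll b3 s>
8. deliver 1→0:  <0:lead b3 s>
9. deliver 0→2:  <2:foll b3 s>
10. deliver 2→0:  nop
11. timeout(1):  <1:cand b7 s>
12. deliver 1→0:  <0:foll b7 s>
13. deliver 0→1:  <1:lead b7 s>

yes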